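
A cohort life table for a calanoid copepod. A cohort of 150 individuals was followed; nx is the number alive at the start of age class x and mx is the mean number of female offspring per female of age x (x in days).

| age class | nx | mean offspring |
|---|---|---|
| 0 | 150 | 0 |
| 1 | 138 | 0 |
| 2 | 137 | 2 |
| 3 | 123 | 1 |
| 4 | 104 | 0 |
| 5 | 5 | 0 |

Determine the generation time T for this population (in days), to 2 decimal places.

lx = nx/n0 = nx/150: 1, 0.92, 0.91333…, 0.82, 0.69333…, 0.03333…
lx·mx: 0, 0, 1.826667…, 0.82, 0, 0 → R0 = 2.646667…
x·lx·mx: 0, 0, 3.653333…, 2.46, 0, 0 → Σ = 6.113333…
T = 6.113333… / 2.646667… = 2.309824… → 2.31

2.31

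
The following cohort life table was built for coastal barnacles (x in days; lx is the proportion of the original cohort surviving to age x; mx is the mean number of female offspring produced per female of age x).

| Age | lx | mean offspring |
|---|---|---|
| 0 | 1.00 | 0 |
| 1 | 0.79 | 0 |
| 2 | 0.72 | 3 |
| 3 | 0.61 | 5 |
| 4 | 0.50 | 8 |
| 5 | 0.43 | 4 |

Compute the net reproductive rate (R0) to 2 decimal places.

lx·mx by age: 0, 0, 2.16, 3.05, 4, 1.72
R0 = Σ lx·mx = 10.93 → 10.93

10.93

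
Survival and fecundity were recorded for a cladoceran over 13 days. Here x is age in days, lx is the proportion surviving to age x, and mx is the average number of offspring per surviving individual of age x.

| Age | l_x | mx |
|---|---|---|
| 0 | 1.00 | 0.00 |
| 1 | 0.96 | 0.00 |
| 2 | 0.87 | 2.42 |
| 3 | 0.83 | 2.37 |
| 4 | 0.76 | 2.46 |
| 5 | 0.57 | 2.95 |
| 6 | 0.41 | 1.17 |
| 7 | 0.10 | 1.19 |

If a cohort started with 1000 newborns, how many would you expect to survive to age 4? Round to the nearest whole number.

Expected survivors = N0 · l_4 = 1000 × 0.76 = 760 → 760

760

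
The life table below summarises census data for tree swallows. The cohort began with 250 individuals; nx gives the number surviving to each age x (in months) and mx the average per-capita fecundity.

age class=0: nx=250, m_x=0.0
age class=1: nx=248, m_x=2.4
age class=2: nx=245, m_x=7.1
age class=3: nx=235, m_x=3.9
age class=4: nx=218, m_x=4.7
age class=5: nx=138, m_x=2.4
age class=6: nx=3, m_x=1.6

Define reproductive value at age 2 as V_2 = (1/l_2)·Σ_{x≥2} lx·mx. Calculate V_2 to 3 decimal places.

lx = nx/n0 = nx/250: 1, 0.992, 0.98, 0.94, 0.872, 0.552, 0.012
lx·mx for x ≥ 2: 6.958, 3.666, 4.0984, 1.3248, 0.0192 → sum = 16.0664
V_2 = 16.0664 / l_2 = 16.0664 / 0.98 = 16.394286… → 16.394

16.394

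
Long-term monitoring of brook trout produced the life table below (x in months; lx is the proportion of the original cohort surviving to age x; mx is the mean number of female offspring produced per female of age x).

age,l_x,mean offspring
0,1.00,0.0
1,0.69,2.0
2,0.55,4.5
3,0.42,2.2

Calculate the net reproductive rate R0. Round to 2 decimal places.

4.78

lx·mx by age: 0, 1.38, 2.475, 0.924
R0 = Σ lx·mx = 4.779 → 4.78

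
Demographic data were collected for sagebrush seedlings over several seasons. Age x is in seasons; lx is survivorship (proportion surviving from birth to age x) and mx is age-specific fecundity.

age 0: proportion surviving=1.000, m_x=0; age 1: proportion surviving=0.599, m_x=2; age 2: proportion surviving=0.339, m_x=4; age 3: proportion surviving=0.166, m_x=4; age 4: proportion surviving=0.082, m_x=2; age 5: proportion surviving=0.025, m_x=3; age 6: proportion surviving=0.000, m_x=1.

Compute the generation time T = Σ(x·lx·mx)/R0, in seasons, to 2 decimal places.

lx·mx: 0, 1.198, 1.356, 0.664, 0.164, 0.075, 0 → R0 = 3.457
x·lx·mx: 0, 1.198, 2.712, 1.992, 0.656, 0.375, 0 → Σ = 6.933
T = 6.933 / 3.457 = 2.005496… → 2.01

2.01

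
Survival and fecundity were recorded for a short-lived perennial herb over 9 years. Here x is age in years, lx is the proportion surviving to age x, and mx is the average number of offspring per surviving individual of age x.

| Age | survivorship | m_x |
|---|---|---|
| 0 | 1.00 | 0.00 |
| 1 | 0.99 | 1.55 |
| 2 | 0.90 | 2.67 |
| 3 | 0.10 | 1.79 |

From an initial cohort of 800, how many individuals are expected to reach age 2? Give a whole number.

720

Expected survivors = N0 · l_2 = 800 × 0.90 = 720 → 720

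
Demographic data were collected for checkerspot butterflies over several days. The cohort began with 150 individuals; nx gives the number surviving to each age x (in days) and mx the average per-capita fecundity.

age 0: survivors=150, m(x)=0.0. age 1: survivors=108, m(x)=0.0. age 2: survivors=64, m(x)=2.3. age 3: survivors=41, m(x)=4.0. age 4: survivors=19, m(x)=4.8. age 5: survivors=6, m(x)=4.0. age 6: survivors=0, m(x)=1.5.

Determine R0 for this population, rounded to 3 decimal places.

lx = nx/n0 = nx/150: 1, 0.72, 0.42667…, 0.27333…, 0.12667…, 0.04, 0
lx·mx by age: 0, 0, 0.981333…, 1.093333…, 0.608…, 0.16, 0
R0 = Σ lx·mx = 2.842667… → 2.843

2.843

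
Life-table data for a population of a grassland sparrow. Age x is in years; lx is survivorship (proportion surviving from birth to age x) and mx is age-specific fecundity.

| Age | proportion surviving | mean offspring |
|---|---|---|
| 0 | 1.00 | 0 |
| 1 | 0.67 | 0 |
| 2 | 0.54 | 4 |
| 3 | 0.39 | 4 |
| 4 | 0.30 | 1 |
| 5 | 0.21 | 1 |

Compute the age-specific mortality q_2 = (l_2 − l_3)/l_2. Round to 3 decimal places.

q_2 = (l_2 − l_3) / l_2 = (0.54 − 0.39) / 0.54
     = 0.15 / 0.54 = 0.277778… → 0.278

0.278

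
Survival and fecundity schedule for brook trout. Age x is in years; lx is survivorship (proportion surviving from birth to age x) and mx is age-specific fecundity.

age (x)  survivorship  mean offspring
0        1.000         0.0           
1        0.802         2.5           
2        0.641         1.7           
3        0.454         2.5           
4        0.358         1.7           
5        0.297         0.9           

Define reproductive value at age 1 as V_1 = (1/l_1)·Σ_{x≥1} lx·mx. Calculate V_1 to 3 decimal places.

lx·mx for x ≥ 1: 2.005, 1.0897, 1.135, 0.6086, 0.2673 → sum = 5.1056
V_1 = 5.1056 / l_1 = 5.1056 / 0.802 = 6.366085… → 6.366

6.366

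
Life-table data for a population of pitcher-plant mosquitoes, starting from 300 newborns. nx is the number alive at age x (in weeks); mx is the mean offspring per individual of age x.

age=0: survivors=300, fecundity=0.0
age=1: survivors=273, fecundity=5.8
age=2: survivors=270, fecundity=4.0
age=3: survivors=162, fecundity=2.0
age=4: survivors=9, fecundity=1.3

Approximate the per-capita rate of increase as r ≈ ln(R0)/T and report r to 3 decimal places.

lx = nx/n0 = nx/300: 1, 0.91, 0.9, 0.54, 0.03
R0 = Σ lx·mx = 0 + 5.278 + 3.6 + 1.08 + 0.039 = 9.997
Σ x·lx·mx = 15.874; T = 15.874/9.997 = 1.58788…
r ≈ ln(R0)/T = ln(9.997)/1.58788… = 1.44991… → 1.450

1.450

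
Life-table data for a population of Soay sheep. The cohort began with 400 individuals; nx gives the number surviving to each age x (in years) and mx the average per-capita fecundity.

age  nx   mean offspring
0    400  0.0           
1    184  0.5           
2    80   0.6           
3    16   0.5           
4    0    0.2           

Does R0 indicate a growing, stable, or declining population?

lx = nx/n0 = nx/400: 1, 0.46, 0.2, 0.04, 0
R0 = Σ lx·mx = 0 + 0.23 + 0.12 + 0.02 + 0 = 0.37
R0 < 1, so the population is declining.

declining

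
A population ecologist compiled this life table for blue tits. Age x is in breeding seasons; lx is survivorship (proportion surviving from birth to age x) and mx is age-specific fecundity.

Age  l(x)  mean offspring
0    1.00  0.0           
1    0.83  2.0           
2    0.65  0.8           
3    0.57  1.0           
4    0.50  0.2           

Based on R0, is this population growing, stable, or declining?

R0 = Σ lx·mx = 0 + 1.66 + 0.52 + 0.57 + 0.1 = 2.85
R0 > 1, so the population is growing.

growing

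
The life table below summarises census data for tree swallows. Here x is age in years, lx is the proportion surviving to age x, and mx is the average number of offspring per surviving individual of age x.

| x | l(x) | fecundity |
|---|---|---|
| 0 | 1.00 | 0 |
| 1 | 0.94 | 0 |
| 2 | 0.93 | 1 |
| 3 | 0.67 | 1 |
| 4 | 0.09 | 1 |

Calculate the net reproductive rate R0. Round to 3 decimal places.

1.690

lx·mx by age: 0, 0, 0.93, 0.67, 0.09
R0 = Σ lx·mx = 1.69 → 1.690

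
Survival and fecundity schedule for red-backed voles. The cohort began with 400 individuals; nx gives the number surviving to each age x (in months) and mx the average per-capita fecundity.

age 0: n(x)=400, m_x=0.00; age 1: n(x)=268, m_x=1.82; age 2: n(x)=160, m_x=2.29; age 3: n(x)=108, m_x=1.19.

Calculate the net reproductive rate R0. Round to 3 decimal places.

lx = nx/n0 = nx/400: 1, 0.67, 0.4, 0.27
lx·mx by age: 0, 1.2194, 0.916, 0.3213
R0 = Σ lx·mx = 2.4567 → 2.457

2.457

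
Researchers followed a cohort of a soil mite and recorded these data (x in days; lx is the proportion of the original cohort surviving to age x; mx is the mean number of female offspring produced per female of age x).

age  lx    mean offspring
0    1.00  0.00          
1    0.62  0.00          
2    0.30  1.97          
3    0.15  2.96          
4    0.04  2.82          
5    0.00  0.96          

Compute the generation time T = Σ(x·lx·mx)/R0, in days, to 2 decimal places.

2.58

lx·mx: 0, 0, 0.591, 0.444, 0.1128, 0 → R0 = 1.1478
x·lx·mx: 0, 0, 1.182, 1.332, 0.4512, 0 → Σ = 2.9652
T = 2.9652 / 1.1478 = 2.583377… → 2.58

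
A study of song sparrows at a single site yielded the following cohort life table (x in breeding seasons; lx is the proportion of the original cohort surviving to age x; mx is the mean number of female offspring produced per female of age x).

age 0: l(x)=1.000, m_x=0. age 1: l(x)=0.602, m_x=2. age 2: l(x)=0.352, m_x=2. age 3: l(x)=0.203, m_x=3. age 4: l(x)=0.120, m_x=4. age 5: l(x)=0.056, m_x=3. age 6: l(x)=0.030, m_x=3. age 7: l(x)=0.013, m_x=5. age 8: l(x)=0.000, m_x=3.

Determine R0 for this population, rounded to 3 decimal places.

lx·mx by age: 0, 1.204, 0.704, 0.609, 0.48, 0.168, 0.09, 0.065, 0
R0 = Σ lx·mx = 3.32 → 3.320

3.320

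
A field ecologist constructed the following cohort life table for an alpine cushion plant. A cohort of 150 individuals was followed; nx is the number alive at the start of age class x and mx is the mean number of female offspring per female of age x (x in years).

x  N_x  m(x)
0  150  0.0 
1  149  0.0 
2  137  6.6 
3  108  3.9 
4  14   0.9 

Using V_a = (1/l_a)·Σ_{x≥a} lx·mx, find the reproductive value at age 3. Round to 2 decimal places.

4.02

lx = nx/n0 = nx/150: 1, 0.99333…, 0.91333…, 0.72, 0.09333…
lx·mx for x ≥ 3: 2.808, 0.084… → sum = 2.892…
V_3 = 2.892… / l_3 = 2.892… / 0.72 = 4.016667… → 4.02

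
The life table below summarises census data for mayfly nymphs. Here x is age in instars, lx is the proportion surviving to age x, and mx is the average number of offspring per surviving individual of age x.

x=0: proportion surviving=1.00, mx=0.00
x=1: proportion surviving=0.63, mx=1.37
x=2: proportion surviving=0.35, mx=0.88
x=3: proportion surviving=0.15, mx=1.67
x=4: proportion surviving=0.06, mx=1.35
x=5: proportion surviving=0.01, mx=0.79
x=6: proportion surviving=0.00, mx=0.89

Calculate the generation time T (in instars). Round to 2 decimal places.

lx·mx: 0, 0.8631, 0.308, 0.2505, 0.081, 0.0079, 0 → R0 = 1.5105
x·lx·mx: 0, 0.8631, 0.616, 0.7515, 0.324, 0.0395, 0 → Σ = 2.5941
T = 2.5941 / 1.5105 = 1.717378… → 1.72

1.72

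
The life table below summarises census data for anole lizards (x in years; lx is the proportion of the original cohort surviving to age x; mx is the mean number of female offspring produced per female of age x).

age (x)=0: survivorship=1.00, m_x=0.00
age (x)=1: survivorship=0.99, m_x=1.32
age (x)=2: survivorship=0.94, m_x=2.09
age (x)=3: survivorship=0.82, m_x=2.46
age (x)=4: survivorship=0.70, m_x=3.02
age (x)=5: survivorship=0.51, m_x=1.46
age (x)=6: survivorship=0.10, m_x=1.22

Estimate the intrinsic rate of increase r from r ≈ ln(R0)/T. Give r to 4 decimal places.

0.7219

R0 = Σ lx·mx = 0 + 1.3068 + 1.9646 + 2.0172 + 2.114 + 0.7446 + 0.122 = 8.2692
Σ x·lx·mx = 24.1986; T = 24.1986/8.2692 = 2.92635…
r ≈ ln(R0)/T = ln(8.2692)/2.92635… = 0.721901… → 0.7219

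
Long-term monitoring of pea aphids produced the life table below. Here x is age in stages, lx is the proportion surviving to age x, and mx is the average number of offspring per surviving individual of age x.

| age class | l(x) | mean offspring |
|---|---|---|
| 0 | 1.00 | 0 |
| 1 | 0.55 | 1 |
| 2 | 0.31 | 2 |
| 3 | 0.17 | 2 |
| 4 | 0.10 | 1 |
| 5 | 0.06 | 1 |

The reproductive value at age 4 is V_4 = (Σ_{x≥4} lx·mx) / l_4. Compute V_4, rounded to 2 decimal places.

1.60

lx·mx for x ≥ 4: 0.1, 0.06 → sum = 0.16
V_4 = 0.16 / l_4 = 0.16 / 0.1 = 1.6 → 1.60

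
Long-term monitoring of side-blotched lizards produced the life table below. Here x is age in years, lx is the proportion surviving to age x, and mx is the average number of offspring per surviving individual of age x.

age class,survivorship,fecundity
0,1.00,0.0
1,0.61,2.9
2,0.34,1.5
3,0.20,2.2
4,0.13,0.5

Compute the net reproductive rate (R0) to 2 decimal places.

2.78

lx·mx by age: 0, 1.769, 0.51, 0.44, 0.065
R0 = Σ lx·mx = 2.784 → 2.78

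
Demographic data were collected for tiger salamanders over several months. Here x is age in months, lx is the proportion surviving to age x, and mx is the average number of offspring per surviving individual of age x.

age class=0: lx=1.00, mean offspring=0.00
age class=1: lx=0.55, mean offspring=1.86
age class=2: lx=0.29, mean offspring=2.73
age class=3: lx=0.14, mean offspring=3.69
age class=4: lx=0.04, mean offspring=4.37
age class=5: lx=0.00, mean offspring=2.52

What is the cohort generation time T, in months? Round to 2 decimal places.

1.94

lx·mx: 0, 1.023, 0.7917, 0.5166, 0.1748, 0 → R0 = 2.5061
x·lx·mx: 0, 1.023, 1.5834, 1.5498, 0.6992, 0 → Σ = 4.8554
T = 4.8554 / 2.5061 = 1.937433… → 1.94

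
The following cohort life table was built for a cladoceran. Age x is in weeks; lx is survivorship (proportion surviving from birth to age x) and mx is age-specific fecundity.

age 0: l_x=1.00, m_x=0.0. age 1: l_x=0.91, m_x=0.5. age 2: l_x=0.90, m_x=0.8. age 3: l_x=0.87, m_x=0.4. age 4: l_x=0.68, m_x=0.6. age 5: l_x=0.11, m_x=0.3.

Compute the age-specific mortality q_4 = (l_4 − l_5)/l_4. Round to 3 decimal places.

q_4 = (l_4 − l_5) / l_4 = (0.68 − 0.11) / 0.68
     = 0.57 / 0.68 = 0.838235… → 0.838

0.838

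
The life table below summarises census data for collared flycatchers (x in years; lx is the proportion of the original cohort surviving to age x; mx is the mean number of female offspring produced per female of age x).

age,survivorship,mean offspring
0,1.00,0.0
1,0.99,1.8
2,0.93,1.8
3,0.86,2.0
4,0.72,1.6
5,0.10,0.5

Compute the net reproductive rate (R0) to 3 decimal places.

6.378

lx·mx by age: 0, 1.782, 1.674, 1.72, 1.152, 0.05
R0 = Σ lx·mx = 6.378 → 6.378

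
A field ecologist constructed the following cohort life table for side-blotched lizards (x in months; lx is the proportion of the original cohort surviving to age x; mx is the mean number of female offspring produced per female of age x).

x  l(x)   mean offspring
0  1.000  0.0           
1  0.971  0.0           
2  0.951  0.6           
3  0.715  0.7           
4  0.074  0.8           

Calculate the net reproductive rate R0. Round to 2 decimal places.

1.13

lx·mx by age: 0, 0, 0.5706, 0.5005, 0.0592
R0 = Σ lx·mx = 1.1303 → 1.13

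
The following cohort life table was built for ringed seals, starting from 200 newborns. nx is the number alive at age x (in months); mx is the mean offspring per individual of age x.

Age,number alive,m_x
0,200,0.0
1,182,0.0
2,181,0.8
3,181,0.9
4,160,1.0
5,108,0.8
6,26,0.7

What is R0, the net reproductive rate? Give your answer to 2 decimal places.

lx = nx/n0 = nx/200: 1, 0.91, 0.905, 0.905, 0.8, 0.54, 0.13
lx·mx by age: 0, 0, 0.724, 0.8145, 0.8, 0.432, 0.091
R0 = Σ lx·mx = 2.8615 → 2.86

2.86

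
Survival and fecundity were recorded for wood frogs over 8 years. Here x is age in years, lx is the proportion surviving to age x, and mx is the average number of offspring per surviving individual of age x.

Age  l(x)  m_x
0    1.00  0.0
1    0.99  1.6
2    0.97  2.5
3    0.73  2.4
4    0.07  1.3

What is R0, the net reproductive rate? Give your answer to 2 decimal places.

5.85

lx·mx by age: 0, 1.584, 2.425, 1.752, 0.091
R0 = Σ lx·mx = 5.852 → 5.85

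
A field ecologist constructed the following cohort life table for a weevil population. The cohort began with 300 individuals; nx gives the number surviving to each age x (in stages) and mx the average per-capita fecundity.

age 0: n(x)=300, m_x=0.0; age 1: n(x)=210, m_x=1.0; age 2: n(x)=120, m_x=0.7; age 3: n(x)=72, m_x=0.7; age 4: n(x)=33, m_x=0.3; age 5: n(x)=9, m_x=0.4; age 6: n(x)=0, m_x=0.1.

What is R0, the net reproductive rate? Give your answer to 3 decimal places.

lx = nx/n0 = nx/300: 1, 0.7, 0.4, 0.24, 0.11, 0.03, 0
lx·mx by age: 0, 0.7, 0.28, 0.168, 0.033, 0.012, 0
R0 = Σ lx·mx = 1.193 → 1.193

1.193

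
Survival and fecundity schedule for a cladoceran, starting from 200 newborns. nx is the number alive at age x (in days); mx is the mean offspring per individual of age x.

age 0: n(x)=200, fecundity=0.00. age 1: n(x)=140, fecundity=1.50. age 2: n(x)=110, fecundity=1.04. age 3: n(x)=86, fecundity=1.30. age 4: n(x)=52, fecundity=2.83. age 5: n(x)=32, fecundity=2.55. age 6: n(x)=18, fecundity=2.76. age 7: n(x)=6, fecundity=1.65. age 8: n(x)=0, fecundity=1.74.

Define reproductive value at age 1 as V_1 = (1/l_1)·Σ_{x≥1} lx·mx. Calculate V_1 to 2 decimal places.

lx = nx/n0 = nx/200: 1, 0.7, 0.55, 0.43, 0.26, 0.16, 0.09, 0.03, 0
lx·mx for x ≥ 1: 1.05, 0.572, 0.559, 0.7358, 0.408, 0.2484, 0.0495, 0 → sum = 3.6227
V_1 = 3.6227 / l_1 = 3.6227 / 0.7 = 5.175286… → 5.18

5.18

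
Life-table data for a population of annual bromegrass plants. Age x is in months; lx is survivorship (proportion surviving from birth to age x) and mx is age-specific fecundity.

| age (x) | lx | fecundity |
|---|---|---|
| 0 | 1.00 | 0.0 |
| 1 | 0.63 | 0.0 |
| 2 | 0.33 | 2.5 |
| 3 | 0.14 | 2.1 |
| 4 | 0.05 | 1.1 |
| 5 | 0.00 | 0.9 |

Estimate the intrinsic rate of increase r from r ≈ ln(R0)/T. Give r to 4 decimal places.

0.0684

R0 = Σ lx·mx = 0 + 0 + 0.825 + 0.294 + 0.055 + 0 = 1.174
Σ x·lx·mx = 2.752; T = 2.752/1.174 = 2.34412…
r ≈ ln(R0)/T = ln(1.174)/2.34412… = 0.068434… → 0.0684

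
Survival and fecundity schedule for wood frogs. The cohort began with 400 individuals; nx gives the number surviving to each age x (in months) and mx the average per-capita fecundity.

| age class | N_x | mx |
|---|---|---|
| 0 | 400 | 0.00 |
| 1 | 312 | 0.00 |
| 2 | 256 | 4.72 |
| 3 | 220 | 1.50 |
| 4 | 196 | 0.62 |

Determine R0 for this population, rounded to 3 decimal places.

lx = nx/n0 = nx/400: 1, 0.78, 0.64, 0.55, 0.49
lx·mx by age: 0, 0, 3.0208, 0.825, 0.3038
R0 = Σ lx·mx = 4.1496 → 4.150

4.150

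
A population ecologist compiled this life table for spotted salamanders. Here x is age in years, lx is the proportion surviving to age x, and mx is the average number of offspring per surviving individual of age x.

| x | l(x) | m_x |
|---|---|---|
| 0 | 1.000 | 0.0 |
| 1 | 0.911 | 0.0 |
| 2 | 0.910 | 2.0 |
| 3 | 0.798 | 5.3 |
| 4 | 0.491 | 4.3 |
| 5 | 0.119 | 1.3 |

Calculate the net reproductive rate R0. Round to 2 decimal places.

lx·mx by age: 0, 0, 1.82, 4.2294, 2.1113, 0.1547
R0 = Σ lx·mx = 8.3154 → 8.32

8.32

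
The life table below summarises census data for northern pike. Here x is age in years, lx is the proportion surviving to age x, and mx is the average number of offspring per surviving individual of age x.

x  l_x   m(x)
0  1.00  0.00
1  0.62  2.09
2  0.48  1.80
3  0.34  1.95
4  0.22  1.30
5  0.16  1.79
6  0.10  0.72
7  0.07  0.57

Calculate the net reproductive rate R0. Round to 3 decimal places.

lx·mx by age: 0, 1.2958, 0.864, 0.663, 0.286, 0.2864, 0.072, 0.0399
R0 = Σ lx·mx = 3.5071 → 3.507

3.507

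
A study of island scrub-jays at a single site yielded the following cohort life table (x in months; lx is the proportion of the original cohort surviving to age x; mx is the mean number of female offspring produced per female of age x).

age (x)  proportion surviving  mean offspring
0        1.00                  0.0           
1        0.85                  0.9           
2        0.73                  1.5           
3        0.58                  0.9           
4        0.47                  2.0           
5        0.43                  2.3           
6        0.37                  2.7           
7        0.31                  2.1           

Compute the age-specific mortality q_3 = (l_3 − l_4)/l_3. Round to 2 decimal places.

0.19

q_3 = (l_3 − l_4) / l_3 = (0.58 − 0.47) / 0.58
     = 0.11 / 0.58 = 0.189655… → 0.19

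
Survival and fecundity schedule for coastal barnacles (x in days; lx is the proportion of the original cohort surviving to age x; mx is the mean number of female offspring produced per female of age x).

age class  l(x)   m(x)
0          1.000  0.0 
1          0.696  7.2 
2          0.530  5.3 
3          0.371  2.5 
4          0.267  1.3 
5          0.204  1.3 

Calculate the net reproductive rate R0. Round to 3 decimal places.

lx·mx by age: 0, 5.0112, 2.809, 0.9275, 0.3471, 0.2652
R0 = Σ lx·mx = 9.36 → 9.360

9.360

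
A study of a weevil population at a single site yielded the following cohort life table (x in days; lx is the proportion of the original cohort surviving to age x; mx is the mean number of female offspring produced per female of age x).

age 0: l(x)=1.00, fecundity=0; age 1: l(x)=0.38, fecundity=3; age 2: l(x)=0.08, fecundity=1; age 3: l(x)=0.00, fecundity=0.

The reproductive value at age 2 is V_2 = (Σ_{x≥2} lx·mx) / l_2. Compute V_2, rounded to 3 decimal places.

lx·mx for x ≥ 2: 0.08, 0 → sum = 0.08
V_2 = 0.08 / l_2 = 0.08 / 0.08 = 1 → 1.000

1.000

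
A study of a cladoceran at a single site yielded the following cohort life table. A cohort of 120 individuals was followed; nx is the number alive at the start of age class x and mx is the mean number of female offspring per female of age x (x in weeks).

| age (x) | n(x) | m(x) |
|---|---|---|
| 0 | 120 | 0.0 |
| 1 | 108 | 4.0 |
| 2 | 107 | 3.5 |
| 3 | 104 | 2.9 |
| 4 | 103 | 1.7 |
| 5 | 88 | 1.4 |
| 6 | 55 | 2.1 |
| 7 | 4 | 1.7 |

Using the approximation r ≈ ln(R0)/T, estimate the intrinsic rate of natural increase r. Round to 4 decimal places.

lx = nx/n0 = nx/120: 1, 0.9, 0.89167…, 0.86667…, 0.85833…, 0.73333…, 0.45833…, 0.03333…
R0 = Σ lx·mx = 0 + 3.6 + 3.12083… + 2.51333… + 1.45917… + 1.02667… + 0.9625… + 0.05667… = 12.739167…
Σ x·lx·mx = 34.523333…; T = 34.523333…/12.739167… = 2.71002…
r ≈ ln(R0)/T = ln(12.739167…)/2.71002… = 0.938992… → 0.9390

0.9390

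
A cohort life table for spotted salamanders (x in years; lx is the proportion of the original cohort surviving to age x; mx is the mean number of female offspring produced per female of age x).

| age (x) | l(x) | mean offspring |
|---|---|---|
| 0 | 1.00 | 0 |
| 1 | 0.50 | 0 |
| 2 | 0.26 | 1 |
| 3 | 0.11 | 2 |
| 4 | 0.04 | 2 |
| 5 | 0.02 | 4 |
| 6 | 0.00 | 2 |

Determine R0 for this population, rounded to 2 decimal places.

0.64

lx·mx by age: 0, 0, 0.26, 0.22, 0.08, 0.08, 0
R0 = Σ lx·mx = 0.64 → 0.64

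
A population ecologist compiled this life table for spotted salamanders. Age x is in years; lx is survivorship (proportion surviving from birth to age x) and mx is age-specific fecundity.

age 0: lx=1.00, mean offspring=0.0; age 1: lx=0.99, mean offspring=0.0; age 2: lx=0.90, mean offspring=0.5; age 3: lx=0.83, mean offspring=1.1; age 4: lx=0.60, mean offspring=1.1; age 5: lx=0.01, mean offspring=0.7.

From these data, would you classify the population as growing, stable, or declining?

R0 = Σ lx·mx = 0 + 0 + 0.45 + 0.913 + 0.66 + 0.007 = 2.03
R0 > 1, so the population is growing.

growing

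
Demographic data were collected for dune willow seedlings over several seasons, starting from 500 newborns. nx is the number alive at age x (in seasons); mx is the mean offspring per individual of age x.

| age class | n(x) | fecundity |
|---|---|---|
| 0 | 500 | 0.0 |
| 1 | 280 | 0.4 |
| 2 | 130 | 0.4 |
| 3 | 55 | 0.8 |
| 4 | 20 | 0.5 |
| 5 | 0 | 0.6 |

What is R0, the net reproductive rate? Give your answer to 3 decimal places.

lx = nx/n0 = nx/500: 1, 0.56, 0.26, 0.11, 0.04, 0
lx·mx by age: 0, 0.224, 0.104, 0.088, 0.02, 0
R0 = Σ lx·mx = 0.436 → 0.436

0.436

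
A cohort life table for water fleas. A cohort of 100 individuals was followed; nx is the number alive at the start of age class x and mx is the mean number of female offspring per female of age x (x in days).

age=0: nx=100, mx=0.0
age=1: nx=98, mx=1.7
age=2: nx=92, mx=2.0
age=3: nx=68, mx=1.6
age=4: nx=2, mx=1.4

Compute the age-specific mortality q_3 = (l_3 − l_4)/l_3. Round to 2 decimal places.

0.97

lx = nx/n0 = nx/100: 1, 0.98, 0.92, 0.68, 0.02
q_3 = (l_3 − l_4) / l_3 = (0.68 − 0.02) / 0.68
     = 0.66 / 0.68 = 0.970588… → 0.97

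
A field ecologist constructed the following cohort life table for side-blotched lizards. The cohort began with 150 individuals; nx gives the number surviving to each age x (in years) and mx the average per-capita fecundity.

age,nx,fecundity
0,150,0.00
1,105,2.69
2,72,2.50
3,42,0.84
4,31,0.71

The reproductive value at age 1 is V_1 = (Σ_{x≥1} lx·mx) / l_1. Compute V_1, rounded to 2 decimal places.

lx = nx/n0 = nx/150: 1, 0.7, 0.48, 0.28, 0.20667…
lx·mx for x ≥ 1: 1.883, 1.2, 0.2352, 0.146733… → sum = 3.464933…
V_1 = 3.464933… / l_1 = 3.464933… / 0.7 = 4.949905… → 4.95

4.95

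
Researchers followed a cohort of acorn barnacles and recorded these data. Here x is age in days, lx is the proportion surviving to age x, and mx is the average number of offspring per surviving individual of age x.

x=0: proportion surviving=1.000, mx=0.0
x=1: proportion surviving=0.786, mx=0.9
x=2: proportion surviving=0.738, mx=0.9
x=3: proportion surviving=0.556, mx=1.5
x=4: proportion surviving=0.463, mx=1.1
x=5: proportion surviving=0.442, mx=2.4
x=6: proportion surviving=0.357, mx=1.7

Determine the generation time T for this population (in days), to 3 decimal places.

3.541

lx·mx: 0, 0.7074, 0.6642, 0.834, 0.5093, 1.0608, 0.6069 → R0 = 4.3826
x·lx·mx: 0, 0.7074, 1.3284, 2.502, 2.0372, 5.304, 3.6414 → Σ = 15.5204
T = 15.5204 / 4.3826 = 3.541368… → 3.541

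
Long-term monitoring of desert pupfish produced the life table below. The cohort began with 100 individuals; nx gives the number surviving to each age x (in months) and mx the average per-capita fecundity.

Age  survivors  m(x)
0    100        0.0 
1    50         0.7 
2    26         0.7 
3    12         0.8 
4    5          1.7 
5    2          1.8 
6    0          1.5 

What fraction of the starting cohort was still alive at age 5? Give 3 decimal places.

0.020

l_5 = n_5/n_0 = 2/100 = 0.02 → 0.020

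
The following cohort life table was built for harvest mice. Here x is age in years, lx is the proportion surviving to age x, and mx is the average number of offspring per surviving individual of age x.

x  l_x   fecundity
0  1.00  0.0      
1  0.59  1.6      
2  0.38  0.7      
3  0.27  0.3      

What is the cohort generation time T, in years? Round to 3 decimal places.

lx·mx: 0, 0.944, 0.266, 0.081 → R0 = 1.291
x·lx·mx: 0, 0.944, 0.532, 0.243 → Σ = 1.719
T = 1.719 / 1.291 = 1.331526… → 1.332

1.332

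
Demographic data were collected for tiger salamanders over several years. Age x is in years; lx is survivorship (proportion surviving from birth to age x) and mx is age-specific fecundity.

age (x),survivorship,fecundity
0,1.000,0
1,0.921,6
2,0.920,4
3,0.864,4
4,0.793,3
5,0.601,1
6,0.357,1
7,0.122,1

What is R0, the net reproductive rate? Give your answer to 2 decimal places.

lx·mx by age: 0, 5.526, 3.68, 3.456, 2.379, 0.601, 0.357, 0.122
R0 = Σ lx·mx = 16.121 → 16.12

16.12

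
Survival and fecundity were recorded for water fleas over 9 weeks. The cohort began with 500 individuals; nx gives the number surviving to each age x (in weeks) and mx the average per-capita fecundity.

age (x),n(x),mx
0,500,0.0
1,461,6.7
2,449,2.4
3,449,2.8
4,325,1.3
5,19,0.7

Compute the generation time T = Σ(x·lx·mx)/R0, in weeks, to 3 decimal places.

lx = nx/n0 = nx/500: 1, 0.922, 0.898, 0.898, 0.65, 0.038
lx·mx: 0, 6.1774, 2.1552, 2.5144, 0.845, 0.0266 → R0 = 11.7186
x·lx·mx: 0, 6.1774, 4.3104, 7.5432, 3.38, 0.133 → Σ = 21.544
T = 21.544 / 11.7186 = 1.838445… → 1.838

1.838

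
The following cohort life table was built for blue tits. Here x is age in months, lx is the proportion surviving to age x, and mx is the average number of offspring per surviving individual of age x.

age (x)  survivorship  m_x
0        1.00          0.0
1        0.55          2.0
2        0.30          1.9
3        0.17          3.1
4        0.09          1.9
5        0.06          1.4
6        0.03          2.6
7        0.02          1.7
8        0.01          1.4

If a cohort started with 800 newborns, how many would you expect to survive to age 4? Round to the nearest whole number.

Expected survivors = N0 · l_4 = 800 × 0.09 = 72 → 72

72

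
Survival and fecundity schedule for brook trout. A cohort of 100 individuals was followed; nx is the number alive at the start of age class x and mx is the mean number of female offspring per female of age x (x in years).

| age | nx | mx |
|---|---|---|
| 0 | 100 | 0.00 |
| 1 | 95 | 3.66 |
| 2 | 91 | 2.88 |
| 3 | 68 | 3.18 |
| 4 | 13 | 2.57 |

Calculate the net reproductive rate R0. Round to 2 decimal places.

8.59

lx = nx/n0 = nx/100: 1, 0.95, 0.91, 0.68, 0.13
lx·mx by age: 0, 3.477, 2.6208, 2.1624, 0.3341
R0 = Σ lx·mx = 8.5943 → 8.59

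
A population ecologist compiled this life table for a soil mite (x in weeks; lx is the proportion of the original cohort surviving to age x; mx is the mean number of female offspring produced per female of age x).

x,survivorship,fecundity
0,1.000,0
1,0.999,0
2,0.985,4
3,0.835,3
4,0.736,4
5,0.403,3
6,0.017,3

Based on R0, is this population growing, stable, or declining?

R0 = Σ lx·mx = 0 + 0 + 3.94 + 2.505 + 2.944 + 1.209 + 0.051 = 10.649
R0 > 1, so the population is growing.

growing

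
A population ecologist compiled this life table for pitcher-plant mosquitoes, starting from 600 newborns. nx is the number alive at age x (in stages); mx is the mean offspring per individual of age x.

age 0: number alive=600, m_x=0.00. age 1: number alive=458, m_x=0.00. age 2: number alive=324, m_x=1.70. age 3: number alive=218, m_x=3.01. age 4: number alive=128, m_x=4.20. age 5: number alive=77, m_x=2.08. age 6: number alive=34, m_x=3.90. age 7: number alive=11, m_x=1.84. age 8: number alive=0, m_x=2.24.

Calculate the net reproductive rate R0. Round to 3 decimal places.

lx = nx/n0 = nx/600: 1, 0.76333…, 0.54, 0.36333…, 0.21333…, 0.12833…, 0.05667…, 0.01833…, 0
lx·mx by age: 0, 0, 0.918, 1.093633…, 0.896…, 0.266933…, 0.221…, 0.033733…, 0
R0 = Σ lx·mx = 3.4293… → 3.429

3.429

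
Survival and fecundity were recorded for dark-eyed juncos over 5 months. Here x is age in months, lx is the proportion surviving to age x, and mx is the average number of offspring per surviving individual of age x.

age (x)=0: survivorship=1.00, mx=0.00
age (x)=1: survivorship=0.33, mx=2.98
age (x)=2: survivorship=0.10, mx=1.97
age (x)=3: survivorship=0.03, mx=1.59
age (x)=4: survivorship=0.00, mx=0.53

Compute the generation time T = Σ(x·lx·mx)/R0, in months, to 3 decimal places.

1.238

lx·mx: 0, 0.9834, 0.197, 0.0477, 0 → R0 = 1.2281
x·lx·mx: 0, 0.9834, 0.394, 0.1431, 0 → Σ = 1.5205
T = 1.5205 / 1.2281 = 1.238091… → 1.238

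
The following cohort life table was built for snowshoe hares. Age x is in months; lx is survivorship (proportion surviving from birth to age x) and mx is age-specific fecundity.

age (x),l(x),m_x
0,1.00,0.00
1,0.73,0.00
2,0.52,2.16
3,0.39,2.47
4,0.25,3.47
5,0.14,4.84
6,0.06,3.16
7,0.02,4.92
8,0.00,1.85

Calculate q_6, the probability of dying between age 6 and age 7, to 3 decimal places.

0.667

q_6 = (l_6 − l_7) / l_6 = (0.06 − 0.02) / 0.06
     = 0.04 / 0.06 = 0.666667… → 0.667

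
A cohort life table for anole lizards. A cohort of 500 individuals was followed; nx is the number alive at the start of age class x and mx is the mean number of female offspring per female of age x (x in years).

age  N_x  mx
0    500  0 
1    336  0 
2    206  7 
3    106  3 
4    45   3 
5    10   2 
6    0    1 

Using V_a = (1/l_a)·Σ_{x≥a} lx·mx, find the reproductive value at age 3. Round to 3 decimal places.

lx = nx/n0 = nx/500: 1, 0.672, 0.412, 0.212, 0.09, 0.02, 0
lx·mx for x ≥ 3: 0.636, 0.27, 0.04, 0 → sum = 0.946
V_3 = 0.946 / l_3 = 0.946 / 0.212 = 4.462264… → 4.462

4.462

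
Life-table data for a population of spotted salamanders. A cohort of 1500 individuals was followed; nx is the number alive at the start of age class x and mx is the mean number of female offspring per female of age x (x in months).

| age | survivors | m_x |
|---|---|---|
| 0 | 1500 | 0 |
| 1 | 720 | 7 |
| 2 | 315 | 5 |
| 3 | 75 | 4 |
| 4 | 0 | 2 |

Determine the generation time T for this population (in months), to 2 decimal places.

lx = nx/n0 = nx/1500: 1, 0.48, 0.21, 0.05, 0
lx·mx: 0, 3.36, 1.05, 0.2, 0 → R0 = 4.61
x·lx·mx: 0, 3.36, 2.1, 0.6, 0 → Σ = 6.06
T = 6.06 / 4.61 = 1.314534… → 1.31

1.31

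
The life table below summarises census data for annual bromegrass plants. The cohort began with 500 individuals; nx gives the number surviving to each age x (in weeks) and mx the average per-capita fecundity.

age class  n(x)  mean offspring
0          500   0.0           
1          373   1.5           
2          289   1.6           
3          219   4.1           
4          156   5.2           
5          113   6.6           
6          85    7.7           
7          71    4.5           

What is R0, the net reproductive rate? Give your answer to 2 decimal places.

8.90

lx = nx/n0 = nx/500: 1, 0.746, 0.578, 0.438, 0.312, 0.226, 0.17, 0.142
lx·mx by age: 0, 1.119, 0.9248, 1.7958, 1.6224, 1.4916, 1.309, 0.639
R0 = Σ lx·mx = 8.9016 → 8.90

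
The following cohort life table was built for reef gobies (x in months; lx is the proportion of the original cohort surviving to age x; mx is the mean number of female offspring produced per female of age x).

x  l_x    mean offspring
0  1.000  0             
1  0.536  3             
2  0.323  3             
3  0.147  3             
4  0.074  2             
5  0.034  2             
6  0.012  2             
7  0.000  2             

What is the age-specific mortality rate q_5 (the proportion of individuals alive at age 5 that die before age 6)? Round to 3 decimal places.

q_5 = (l_5 − l_6) / l_5 = (0.034 − 0.012) / 0.034
     = 0.022 / 0.034 = 0.647059… → 0.647

0.647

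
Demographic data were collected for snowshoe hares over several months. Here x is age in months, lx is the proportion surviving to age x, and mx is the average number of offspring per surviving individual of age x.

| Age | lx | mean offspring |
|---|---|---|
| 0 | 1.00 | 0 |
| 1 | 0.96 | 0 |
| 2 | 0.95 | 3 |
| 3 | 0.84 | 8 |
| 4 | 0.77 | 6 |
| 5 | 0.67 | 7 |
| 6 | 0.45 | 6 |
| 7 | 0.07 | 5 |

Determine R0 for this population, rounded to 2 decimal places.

lx·mx by age: 0, 0, 2.85, 6.72, 4.62, 4.69, 2.7, 0.35
R0 = Σ lx·mx = 21.93 → 21.93

21.93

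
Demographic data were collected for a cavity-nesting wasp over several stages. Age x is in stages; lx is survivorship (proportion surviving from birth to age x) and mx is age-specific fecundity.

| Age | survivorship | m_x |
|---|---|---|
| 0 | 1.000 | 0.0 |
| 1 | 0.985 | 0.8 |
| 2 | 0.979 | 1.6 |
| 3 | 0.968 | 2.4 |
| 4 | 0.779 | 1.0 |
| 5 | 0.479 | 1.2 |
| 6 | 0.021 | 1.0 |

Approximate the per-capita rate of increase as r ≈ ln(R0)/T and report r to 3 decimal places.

0.641

R0 = Σ lx·mx = 0 + 0.788 + 1.5664 + 2.3232 + 0.779 + 0.5748 + 0.021 = 6.0524
Σ x·lx·mx = 17.0064; T = 17.0064/6.0524 = 2.80986…
r ≈ ln(R0)/T = ln(6.0524)/2.80986… = 0.64076… → 0.641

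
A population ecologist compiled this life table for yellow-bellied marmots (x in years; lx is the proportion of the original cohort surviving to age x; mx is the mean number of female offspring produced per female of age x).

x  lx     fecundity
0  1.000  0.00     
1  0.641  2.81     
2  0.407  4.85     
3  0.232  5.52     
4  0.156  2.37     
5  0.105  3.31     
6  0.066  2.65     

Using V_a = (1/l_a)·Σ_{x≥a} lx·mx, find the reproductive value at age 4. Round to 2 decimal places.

lx·mx for x ≥ 4: 0.36972, 0.34755, 0.1749 → sum = 0.89217
V_4 = 0.89217 / l_4 = 0.89217 / 0.156 = 5.719038… → 5.72

5.72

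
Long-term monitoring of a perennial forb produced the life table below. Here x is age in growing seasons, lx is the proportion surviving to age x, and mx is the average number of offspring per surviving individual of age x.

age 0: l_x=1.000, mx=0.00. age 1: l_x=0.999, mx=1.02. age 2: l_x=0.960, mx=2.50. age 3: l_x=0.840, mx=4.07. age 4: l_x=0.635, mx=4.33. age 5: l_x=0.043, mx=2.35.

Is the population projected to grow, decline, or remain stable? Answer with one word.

growing

R0 = Σ lx·mx = 0 + 1.01898 + 2.4 + 3.4188 + 2.74955 + 0.10105 = 9.68838
R0 > 1, so the population is growing.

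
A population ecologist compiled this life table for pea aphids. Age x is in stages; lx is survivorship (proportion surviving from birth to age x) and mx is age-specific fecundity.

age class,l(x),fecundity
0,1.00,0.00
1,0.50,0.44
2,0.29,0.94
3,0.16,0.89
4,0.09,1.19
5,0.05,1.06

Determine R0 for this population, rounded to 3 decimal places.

lx·mx by age: 0, 0.22, 0.2726, 0.1424, 0.1071, 0.053
R0 = Σ lx·mx = 0.7951 → 0.795

0.795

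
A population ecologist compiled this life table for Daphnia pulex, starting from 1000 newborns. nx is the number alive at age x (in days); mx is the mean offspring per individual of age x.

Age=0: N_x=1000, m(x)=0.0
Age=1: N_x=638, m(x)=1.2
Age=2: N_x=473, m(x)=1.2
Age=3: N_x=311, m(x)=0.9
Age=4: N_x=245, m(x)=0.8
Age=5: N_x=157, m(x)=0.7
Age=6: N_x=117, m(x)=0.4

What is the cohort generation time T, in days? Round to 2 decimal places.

lx = nx/n0 = nx/1000: 1, 0.638, 0.473, 0.311, 0.245, 0.157, 0.117
lx·mx: 0, 0.7656, 0.5676, 0.2799, 0.196, 0.1099, 0.0468 → R0 = 1.9658
x·lx·mx: 0, 0.7656, 1.1352, 0.8397, 0.784, 0.5495, 0.2808 → Σ = 4.3548
T = 4.3548 / 1.9658 = 2.215281… → 2.22

2.22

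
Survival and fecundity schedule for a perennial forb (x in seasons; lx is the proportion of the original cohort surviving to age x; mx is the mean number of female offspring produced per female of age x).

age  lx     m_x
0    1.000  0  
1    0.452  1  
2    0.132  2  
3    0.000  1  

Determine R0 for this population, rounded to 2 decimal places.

lx·mx by age: 0, 0.452, 0.264, 0
R0 = Σ lx·mx = 0.716 → 0.72

0.72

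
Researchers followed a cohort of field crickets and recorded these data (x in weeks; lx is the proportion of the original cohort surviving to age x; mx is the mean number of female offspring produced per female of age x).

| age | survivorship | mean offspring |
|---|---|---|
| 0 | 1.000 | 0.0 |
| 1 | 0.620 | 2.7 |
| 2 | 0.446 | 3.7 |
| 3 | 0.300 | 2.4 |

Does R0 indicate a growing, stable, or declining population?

R0 = Σ lx·mx = 0 + 1.674 + 1.6502 + 0.72 = 4.0442
R0 > 1, so the population is growing.

growing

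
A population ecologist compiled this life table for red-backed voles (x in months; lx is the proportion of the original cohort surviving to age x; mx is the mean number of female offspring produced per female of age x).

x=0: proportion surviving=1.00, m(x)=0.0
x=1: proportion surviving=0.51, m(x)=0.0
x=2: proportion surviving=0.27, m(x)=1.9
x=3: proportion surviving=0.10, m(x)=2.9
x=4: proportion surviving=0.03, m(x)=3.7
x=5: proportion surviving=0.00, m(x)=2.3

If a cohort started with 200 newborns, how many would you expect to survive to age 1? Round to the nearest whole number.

102

Expected survivors = N0 · l_1 = 200 × 0.51 = 102 → 102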